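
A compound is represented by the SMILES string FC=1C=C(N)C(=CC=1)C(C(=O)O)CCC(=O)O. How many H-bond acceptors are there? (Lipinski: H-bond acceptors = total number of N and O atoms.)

N atoms: 1; O atoms: 4.
Lipinski HBA = 1 + 4 = 5.

5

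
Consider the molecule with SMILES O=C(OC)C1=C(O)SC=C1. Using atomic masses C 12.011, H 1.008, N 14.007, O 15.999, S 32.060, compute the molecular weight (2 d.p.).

158.17 g/mol

First, the molecular formula is C6H6O3S (counting implicit H from valence).
  C: 6 × 12.011 = 72.066
  H: 6 × 1.008 = 6.048
  O: 3 × 15.999 = 47.997
  S: 1 × 32.060 = 32.060
Sum: 6×12.011 + 6×1.008 + 3×15.999 + 1×32.060 = 158.171 → 158.17 g/mol.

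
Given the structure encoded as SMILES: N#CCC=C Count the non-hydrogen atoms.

Every atom symbol written in the SMILES (organic subset) is one heavy atom; implicit H are not written.
Heavy atoms by element → C:4, N:1.
Total: 5.

5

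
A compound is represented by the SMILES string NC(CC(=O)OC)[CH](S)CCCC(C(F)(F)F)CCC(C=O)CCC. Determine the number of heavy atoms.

25

Every atom symbol written in the SMILES (organic subset) is one heavy atom; implicit H are not written.
Heavy atoms by element → C:17, F:3, N:1, O:3, S:1.
Total: 25.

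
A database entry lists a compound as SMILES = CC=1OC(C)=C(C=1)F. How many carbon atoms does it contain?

Count every carbon token in the SMILES (each C, including those in ring-closure positions and inside branches).
Carbon count: 6.

6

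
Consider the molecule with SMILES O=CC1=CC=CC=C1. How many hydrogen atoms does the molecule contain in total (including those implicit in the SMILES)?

6

Walk through each heavy atom and fill implicit hydrogens from standard valence (C 4, N 3, O 2, S 2, halogen 1):
  atom 1: O, bond orders sum to 2 (valence 2) → 0 H
  atom 2: C, bond orders sum to 3 (valence 4) → 1 H
  atom 3: C, bond orders sum to 4 (valence 4) → 0 H
  atom 4: C, bond orders sum to 3 (valence 4) → 1 H
  atom 5: C, bond orders sum to 3 (valence 4) → 1 H
  atom 6: C, bond orders sum to 3 (valence 4) → 1 H
  atom 7: C, bond orders sum to 3 (valence 4) → 1 H
  atom 8: C, bond orders sum to 3 (valence 4) → 1 H
Total hydrogens: 6.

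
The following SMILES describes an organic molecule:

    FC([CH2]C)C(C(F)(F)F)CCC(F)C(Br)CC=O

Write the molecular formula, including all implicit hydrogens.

C11H16BrF5O

Walk through each heavy atom and fill implicit hydrogens from standard valence (C 4, N 3, O 2, S 2, halogen 1):
  atom 1: F (halogen, monovalent) → 0 H
  atom 2: C, bond orders sum to 3 (valence 4) → 1 H
  atom 3: C with explicit H count 2
  atom 4: C, bond orders sum to 1 (valence 4) → 3 H
  atom 5: C, bond orders sum to 3 (valence 4) → 1 H
  atom 6: C, bond orders sum to 4 (valence 4) → 0 H
  atom 7: F (halogen, monovalent) → 0 H
  atom 8: F (halogen, monovalent) → 0 H
  atom 9: F (halogen, monovalent) → 0 H
  atom 10: C, bond orders sum to 2 (valence 4) → 2 H
  atom 11: C, bond orders sum to 2 (valence 4) → 2 H
  atom 12: C, bond orders sum to 3 (valence 4) → 1 H
  atom 13: F (halogen, monovalent) → 0 H
  atom 14: C, bond orders sum to 3 (valence 4) → 1 H
  atom 15: Br (halogen, monovalent) → 0 H
  atom 16: C, bond orders sum to 2 (valence 4) → 2 H
  atom 17: C, bond orders sum to 3 (valence 4) → 1 H
  atom 18: O, bond orders sum to 2 (valence 2) → 0 H
Totals → C:11, H:16, Br:1, F:5, O:1.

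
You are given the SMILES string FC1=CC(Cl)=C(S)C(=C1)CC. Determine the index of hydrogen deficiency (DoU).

4

Degree of unsaturation = (number of rings) + (number of π bonds).
Ring closures in the SMILES: 1.
π bonds: 3 double bonds (each 1 DoU) → 3 DoU from unsaturation.
Total DoU = 1 + 3 = 4.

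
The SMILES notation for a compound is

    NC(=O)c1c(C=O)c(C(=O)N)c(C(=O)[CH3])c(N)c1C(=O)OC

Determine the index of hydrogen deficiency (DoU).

Molecular formula: C13H13N3O6.
DoU = (2C + 2 + N − H − X) / 2, where X is the halogen count and O/S are ignored.
    = (2·13 + 2 + 3 − 13 − 0) / 2 = 18 / 2 = 9.

9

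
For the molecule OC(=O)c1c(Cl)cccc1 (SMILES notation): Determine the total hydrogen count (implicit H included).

5

Walk through each heavy atom and fill implicit hydrogens from standard valence (C 4, N 3, O 2, S 2, halogen 1); for lowercase aromatic atoms, an aromatic c carries 1 H when it has two neighbours and 0 H with three, and aromatic n carries 0 H:
  atom 1: O, bond orders sum to 1 (valence 2) → 1 H
  atom 2: C, bond orders sum to 4 (valence 4) → 0 H
  atom 3: O, bond orders sum to 2 (valence 2) → 0 H
  atom 4: aromatic c, 3 neighbours → 0 H
  atom 5: aromatic c, 3 neighbours → 0 H
  atom 6: Cl (halogen, monovalent) → 0 H
  atom 7: aromatic c, 2 neighbours → 1 H
  atom 8: aromatic c, 2 neighbours → 1 H
  atom 9: aromatic c, 2 neighbours → 1 H
  atom 10: aromatic c, 2 neighbours → 1 H
Total hydrogens: 5.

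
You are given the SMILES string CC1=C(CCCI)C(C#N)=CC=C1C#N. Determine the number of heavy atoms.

Every atom symbol written in the SMILES (organic subset) is one heavy atom; implicit H are not written.
Heavy atoms by element → C:12, I:1, N:2.
Total: 15.

15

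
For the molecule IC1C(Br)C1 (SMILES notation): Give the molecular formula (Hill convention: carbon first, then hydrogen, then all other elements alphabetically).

C3H4BrI

Walk through each heavy atom and fill implicit hydrogens from standard valence (C 4, N 3, O 2, S 2, halogen 1):
  atom 1: I (halogen, monovalent) → 0 H
  atom 2: C, bond orders sum to 3 (valence 4) → 1 H
  atom 3: C, bond orders sum to 3 (valence 4) → 1 H
  atom 4: Br (halogen, monovalent) → 0 H
  atom 5: C, bond orders sum to 2 (valence 4) → 2 H
Totals → C:3, H:4, Br:1, I:1.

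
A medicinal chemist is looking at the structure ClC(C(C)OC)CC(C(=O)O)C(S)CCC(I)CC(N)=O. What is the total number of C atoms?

Count every carbon token in the SMILES (each C, including those in ring-closure positions and inside branches).
Carbon count: 13.

13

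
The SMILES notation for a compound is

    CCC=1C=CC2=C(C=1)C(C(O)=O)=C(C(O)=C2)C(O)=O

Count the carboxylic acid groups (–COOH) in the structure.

2

The carboxylic acid motif appears at heavy-atom positions 10, 17 in the SMILES.
Other groups present: 1 hydroxyl.
Carboxylic acid count: 2.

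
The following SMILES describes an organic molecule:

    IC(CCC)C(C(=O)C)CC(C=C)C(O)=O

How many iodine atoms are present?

Scan the SMILES for I atoms (remember two-letter symbols like Cl and Br are single atoms).
Iodine count: 1.

1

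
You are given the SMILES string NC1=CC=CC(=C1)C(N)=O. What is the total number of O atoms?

1

Scan the SMILES for O atoms (remember two-letter symbols like Cl and Br are single atoms).
Oxygen count: 1.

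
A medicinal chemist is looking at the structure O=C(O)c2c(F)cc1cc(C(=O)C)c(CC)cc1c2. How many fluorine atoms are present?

Scan the SMILES for F atoms (remember two-letter symbols like Cl and Br are single atoms).
Fluorine count: 1.

1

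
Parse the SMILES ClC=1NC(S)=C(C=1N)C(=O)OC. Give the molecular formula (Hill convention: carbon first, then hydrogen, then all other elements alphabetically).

C6H7ClN2O2S

Walk through each heavy atom and fill implicit hydrogens from standard valence (C 4, N 3, O 2, S 2, halogen 1):
  atom 1: Cl (halogen, monovalent) → 0 H
  atom 2: C, bond orders sum to 4 (valence 4) → 0 H
  atom 3: N, bond orders sum to 2 (valence 3) → 1 H
  atom 4: C, bond orders sum to 4 (valence 4) → 0 H
  atom 5: S, bond orders sum to 1 (valence 2) → 1 H
  atom 6: C, bond orders sum to 4 (valence 4) → 0 H
  atom 7: C, bond orders sum to 4 (valence 4) → 0 H
  atom 8: N, bond orders sum to 1 (valence 3) → 2 H
  atom 9: C, bond orders sum to 4 (valence 4) → 0 H
  atom 10: O, bond orders sum to 2 (valence 2) → 0 H
  atom 11: O, bond orders sum to 2 (valence 2) → 0 H
  atom 12: C, bond orders sum to 1 (valence 4) → 3 H
Totals → C:6, H:7, Cl:1, N:2, O:2, S:1.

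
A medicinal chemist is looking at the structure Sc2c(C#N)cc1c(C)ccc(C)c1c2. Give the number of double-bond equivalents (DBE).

9

Molecular formula: C13H11NS.
DoU = (2C + 2 + N − H − X) / 2, where X is the halogen count and O/S are ignored.
    = (2·13 + 2 + 1 − 11 − 0) / 2 = 18 / 2 = 9.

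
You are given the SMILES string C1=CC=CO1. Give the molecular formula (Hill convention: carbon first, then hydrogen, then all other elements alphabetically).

Walk through each heavy atom and fill implicit hydrogens from standard valence (C 4, N 3, O 2, S 2, halogen 1):
  atom 1: C, bond orders sum to 3 (valence 4) → 1 H
  atom 2: C, bond orders sum to 3 (valence 4) → 1 H
  atom 3: C, bond orders sum to 3 (valence 4) → 1 H
  atom 4: C, bond orders sum to 3 (valence 4) → 1 H
  atom 5: O, bond orders sum to 2 (valence 2) → 0 H
Totals → C:4, H:4, O:1.
In Hill order: C4H4O.

C4H4O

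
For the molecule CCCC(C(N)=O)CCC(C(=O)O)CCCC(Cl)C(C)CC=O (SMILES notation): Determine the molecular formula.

Walk through each heavy atom and fill implicit hydrogens from standard valence (C 4, N 3, O 2, S 2, halogen 1):
  atom 1: C, bond orders sum to 1 (valence 4) → 3 H
  atom 2: C, bond orders sum to 2 (valence 4) → 2 H
  atom 3: C, bond orders sum to 2 (valence 4) → 2 H
  atom 4: C, bond orders sum to 3 (valence 4) → 1 H
  atom 5: C, bond orders sum to 4 (valence 4) → 0 H
  atom 6: N, bond orders sum to 1 (valence 3) → 2 H
  atom 7: O, bond orders sum to 2 (valence 2) → 0 H
  atom 8: C, bond orders sum to 2 (valence 4) → 2 H
  atom 9: C, bond orders sum to 2 (valence 4) → 2 H
  atom 10: C, bond orders sum to 3 (valence 4) → 1 H
  atom 11: C, bond orders sum to 4 (valence 4) → 0 H
  atom 12: O, bond orders sum to 2 (valence 2) → 0 H
  atom 13: O, bond orders sum to 1 (valence 2) → 1 H
  atom 14: C, bond orders sum to 2 (valence 4) → 2 H
  atom 15: C, bond orders sum to 2 (valence 4) → 2 H
  atom 16: C, bond orders sum to 2 (valence 4) → 2 H
  atom 17: C, bond orders sum to 3 (valence 4) → 1 H
  atom 18: Cl (halogen, monovalent) → 0 H
  atom 19: C, bond orders sum to 3 (valence 4) → 1 H
  atom 20: C, bond orders sum to 1 (valence 4) → 3 H
  atom 21: C, bond orders sum to 2 (valence 4) → 2 H
  atom 22: C, bond orders sum to 3 (valence 4) → 1 H
  atom 23: O, bond orders sum to 2 (valence 2) → 0 H
Totals → C:17, H:30, Cl:1, N:1, O:4.

C17H30ClNO4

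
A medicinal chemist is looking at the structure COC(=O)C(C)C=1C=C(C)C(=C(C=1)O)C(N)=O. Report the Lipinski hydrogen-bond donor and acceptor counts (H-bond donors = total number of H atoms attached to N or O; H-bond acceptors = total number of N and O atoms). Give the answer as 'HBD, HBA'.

Donors: find every N or O and count the H atoms it carries.
  atom 2 (O): bond orders sum to 2 → 0 H
  atom 4 (O): bond orders sum to 2 → 0 H
  atom 14 (O): bond orders sum to 1 → 1 H
  atom 16 (N): bond orders sum to 1 → 2 H
  atom 17 (O): bond orders sum to 2 → 0 H
Lipinski HBD = 3.
Acceptors: N atoms = 1, O atoms = 4 → HBA = 5.

3, 5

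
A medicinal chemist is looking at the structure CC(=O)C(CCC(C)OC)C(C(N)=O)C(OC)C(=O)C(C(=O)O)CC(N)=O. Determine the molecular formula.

Walk through each heavy atom and fill implicit hydrogens from standard valence (C 4, N 3, O 2, S 2, halogen 1):
  atom 1: C, bond orders sum to 1 (valence 4) → 3 H
  atom 2: C, bond orders sum to 4 (valence 4) → 0 H
  atom 3: O, bond orders sum to 2 (valence 2) → 0 H
  atom 4: C, bond orders sum to 3 (valence 4) → 1 H
  atom 5: C, bond orders sum to 2 (valence 4) → 2 H
  atom 6: C, bond orders sum to 2 (valence 4) → 2 H
  atom 7: C, bond orders sum to 3 (valence 4) → 1 H
  atom 8: C, bond orders sum to 1 (valence 4) → 3 H
  atom 9: O, bond orders sum to 2 (valence 2) → 0 H
  atom 10: C, bond orders sum to 1 (valence 4) → 3 H
  atom 11: C, bond orders sum to 3 (valence 4) → 1 H
  atom 12: C, bond orders sum to 4 (valence 4) → 0 H
  atom 13: N, bond orders sum to 1 (valence 3) → 2 H
  atom 14: O, bond orders sum to 2 (valence 2) → 0 H
  atom 15: C, bond orders sum to 3 (valence 4) → 1 H
  atom 16: O, bond orders sum to 2 (valence 2) → 0 H
  atom 17: C, bond orders sum to 1 (valence 4) → 3 H
  atom 18: C, bond orders sum to 4 (valence 4) → 0 H
  atom 19: O, bond orders sum to 2 (valence 2) → 0 H
  atom 20: C, bond orders sum to 3 (valence 4) → 1 H
  atom 21: C, bond orders sum to 4 (valence 4) → 0 H
  atom 22: O, bond orders sum to 2 (valence 2) → 0 H
  atom 23: O, bond orders sum to 1 (valence 2) → 1 H
  atom 24: C, bond orders sum to 2 (valence 4) → 2 H
  atom 25: C, bond orders sum to 4 (valence 4) → 0 H
  atom 26: N, bond orders sum to 1 (valence 3) → 2 H
  atom 27: O, bond orders sum to 2 (valence 2) → 0 H
Totals → C:17, H:28, N:2, O:8.
In Hill order: C17H28N2O8.

C17H28N2O8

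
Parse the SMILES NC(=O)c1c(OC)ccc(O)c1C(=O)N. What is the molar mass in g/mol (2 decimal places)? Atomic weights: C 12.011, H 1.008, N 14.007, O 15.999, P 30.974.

First, the molecular formula is C9H10N2O4 (counting implicit H from valence).
  C: 9 × 12.011 = 108.099
  H: 10 × 1.008 = 10.080
  N: 2 × 14.007 = 28.014
  O: 4 × 15.999 = 63.996
Sum: 9×12.011 + 10×1.008 + 2×14.007 + 4×15.999 = 210.189 → 210.19 g/mol.

210.19 g/mol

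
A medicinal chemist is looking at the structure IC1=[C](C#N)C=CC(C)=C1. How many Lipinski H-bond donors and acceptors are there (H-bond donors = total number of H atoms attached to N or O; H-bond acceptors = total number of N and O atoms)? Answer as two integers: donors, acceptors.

0, 1

Donors: find every N or O and count the H atoms it carries.
  atom 5 (N): bond orders sum to 3 → 0 H
Lipinski HBD = 0.
Acceptors: N atoms = 1, O atoms = 0 → HBA = 1.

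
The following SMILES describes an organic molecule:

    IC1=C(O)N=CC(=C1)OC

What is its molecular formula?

Walk through each heavy atom and fill implicit hydrogens from standard valence (C 4, N 3, O 2, S 2, halogen 1):
  atom 1: I (halogen, monovalent) → 0 H
  atom 2: C, bond orders sum to 4 (valence 4) → 0 H
  atom 3: C, bond orders sum to 4 (valence 4) → 0 H
  atom 4: O, bond orders sum to 1 (valence 2) → 1 H
  atom 5: N, bond orders sum to 3 (valence 3) → 0 H
  atom 6: C, bond orders sum to 3 (valence 4) → 1 H
  atom 7: C, bond orders sum to 4 (valence 4) → 0 H
  atom 8: C, bond orders sum to 3 (valence 4) → 1 H
  atom 9: O, bond orders sum to 2 (valence 2) → 0 H
  atom 10: C, bond orders sum to 1 (valence 4) → 3 H
Totals → C:6, H:6, I:1, N:1, O:2.
In Hill order: C6H6INO2.

C6H6INO2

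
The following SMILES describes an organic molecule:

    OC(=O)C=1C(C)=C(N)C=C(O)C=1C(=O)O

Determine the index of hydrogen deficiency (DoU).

Molecular formula: C9H9NO5.
DoU = (2C + 2 + N − H − X) / 2, where X is the halogen count and O/S are ignored.
    = (2·9 + 2 + 1 − 9 − 0) / 2 = 12 / 2 = 6.

6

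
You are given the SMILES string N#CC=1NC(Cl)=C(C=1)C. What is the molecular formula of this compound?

Walk through each heavy atom and fill implicit hydrogens from standard valence (C 4, N 3, O 2, S 2, halogen 1):
  atom 1: N, bond orders sum to 3 (valence 3) → 0 H
  atom 2: C, bond orders sum to 4 (valence 4) → 0 H
  atom 3: C, bond orders sum to 4 (valence 4) → 0 H
  atom 4: N, bond orders sum to 2 (valence 3) → 1 H
  atom 5: C, bond orders sum to 4 (valence 4) → 0 H
  atom 6: Cl (halogen, monovalent) → 0 H
  atom 7: C, bond orders sum to 4 (valence 4) → 0 H
  atom 8: C, bond orders sum to 3 (valence 4) → 1 H
  atom 9: C, bond orders sum to 1 (valence 4) → 3 H
Totals → C:6, H:5, Cl:1, N:2.
In Hill order: C6H5ClN2.

C6H5ClN2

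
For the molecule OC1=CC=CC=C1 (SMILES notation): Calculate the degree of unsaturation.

Molecular formula: C6H6O.
DoU = (2C + 2 + N − H − X) / 2, where X is the halogen count and O/S are ignored.
    = (2·6 + 2 + 0 − 6 − 0) / 2 = 8 / 2 = 4.

4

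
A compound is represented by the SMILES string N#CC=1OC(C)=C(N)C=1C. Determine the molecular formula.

Walk through each heavy atom and fill implicit hydrogens from standard valence (C 4, N 3, O 2, S 2, halogen 1):
  atom 1: N, bond orders sum to 3 (valence 3) → 0 H
  atom 2: C, bond orders sum to 4 (valence 4) → 0 H
  atom 3: C, bond orders sum to 4 (valence 4) → 0 H
  atom 4: O, bond orders sum to 2 (valence 2) → 0 H
  atom 5: C, bond orders sum to 4 (valence 4) → 0 H
  atom 6: C, bond orders sum to 1 (valence 4) → 3 H
  atom 7: C, bond orders sum to 4 (valence 4) → 0 H
  atom 8: N, bond orders sum to 1 (valence 3) → 2 H
  atom 9: C, bond orders sum to 4 (valence 4) → 0 H
  atom 10: C, bond orders sum to 1 (valence 4) → 3 H
Totals → C:7, H:8, N:2, O:1.

C7H8N2O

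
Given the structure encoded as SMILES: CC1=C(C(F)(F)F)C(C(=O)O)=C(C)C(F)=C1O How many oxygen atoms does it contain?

3

Scan the SMILES for O atoms (remember two-letter symbols like Cl and Br are single atoms).
Oxygen count: 3.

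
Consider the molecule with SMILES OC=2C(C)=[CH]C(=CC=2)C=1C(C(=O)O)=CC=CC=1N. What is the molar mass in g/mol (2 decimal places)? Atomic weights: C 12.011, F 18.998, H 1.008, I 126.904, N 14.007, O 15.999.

First, the molecular formula is C14H13NO3 (counting implicit H from valence).
  C: 14 × 12.011 = 168.154
  H: 13 × 1.008 = 13.104
  N: 1 × 14.007 = 14.007
  O: 3 × 15.999 = 47.997
Sum: 14×12.011 + 13×1.008 + 1×14.007 + 3×15.999 = 243.262 → 243.26 g/mol.

243.26 g/mol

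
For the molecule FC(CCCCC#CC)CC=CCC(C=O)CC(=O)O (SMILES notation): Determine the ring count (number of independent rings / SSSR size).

0

In SMILES, each pair of matching ring-closure digits denotes one ring-closing bond; the number of such bonds equals the number of independent rings.
Ring-closure bonds here: 0.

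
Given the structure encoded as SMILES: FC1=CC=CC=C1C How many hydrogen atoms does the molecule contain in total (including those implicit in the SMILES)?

Walk through each heavy atom and fill implicit hydrogens from standard valence (C 4, N 3, O 2, S 2, halogen 1):
  atom 1: F (halogen, monovalent) → 0 H
  atom 2: C, bond orders sum to 4 (valence 4) → 0 H
  atom 3: C, bond orders sum to 3 (valence 4) → 1 H
  atom 4: C, bond orders sum to 3 (valence 4) → 1 H
  atom 5: C, bond orders sum to 3 (valence 4) → 1 H
  atom 6: C, bond orders sum to 3 (valence 4) → 1 H
  atom 7: C, bond orders sum to 4 (valence 4) → 0 H
  atom 8: C, bond orders sum to 1 (valence 4) → 3 H
Total hydrogens: 7.

7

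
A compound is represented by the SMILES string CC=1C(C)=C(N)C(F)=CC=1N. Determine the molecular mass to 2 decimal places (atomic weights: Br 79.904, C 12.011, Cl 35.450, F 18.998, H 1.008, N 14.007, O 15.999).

154.19 g/mol

First, the molecular formula is C8H11FN2 (counting implicit H from valence).
  C: 8 × 12.011 = 96.088
  F: 1 × 18.998 = 18.998
  H: 11 × 1.008 = 11.088
  N: 2 × 14.007 = 28.014
Sum: 8×12.011 + 1×18.998 + 11×1.008 + 2×14.007 = 154.188 → 154.19 g/mol.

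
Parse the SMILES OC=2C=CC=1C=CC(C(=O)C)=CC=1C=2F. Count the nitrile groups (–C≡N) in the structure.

Scan the SMILES for the nitrile motif — none present.
Groups that are present: 1 hydroxyl, 1 ketone.

0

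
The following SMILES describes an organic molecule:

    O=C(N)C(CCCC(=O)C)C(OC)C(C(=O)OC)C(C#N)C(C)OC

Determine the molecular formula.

C17H28N2O6

Walk through each heavy atom and fill implicit hydrogens from standard valence (C 4, N 3, O 2, S 2, halogen 1):
  atom 1: O, bond orders sum to 2 (valence 2) → 0 H
  atom 2: C, bond orders sum to 4 (valence 4) → 0 H
  atom 3: N, bond orders sum to 1 (valence 3) → 2 H
  atom 4: C, bond orders sum to 3 (valence 4) → 1 H
  atom 5: C, bond orders sum to 2 (valence 4) → 2 H
  atom 6: C, bond orders sum to 2 (valence 4) → 2 H
  atom 7: C, bond orders sum to 2 (valence 4) → 2 H
  atom 8: C, bond orders sum to 4 (valence 4) → 0 H
  atom 9: O, bond orders sum to 2 (valence 2) → 0 H
  atom 10: C, bond orders sum to 1 (valence 4) → 3 H
  atom 11: C, bond orders sum to 3 (valence 4) → 1 H
  atom 12: O, bond orders sum to 2 (valence 2) → 0 H
  atom 13: C, bond orders sum to 1 (valence 4) → 3 H
  atom 14: C, bond orders sum to 3 (valence 4) → 1 H
  atom 15: C, bond orders sum to 4 (valence 4) → 0 H
  atom 16: O, bond orders sum to 2 (valence 2) → 0 H
  atom 17: O, bond orders sum to 2 (valence 2) → 0 H
  atom 18: C, bond orders sum to 1 (valence 4) → 3 H
  atom 19: C, bond orders sum to 3 (valence 4) → 1 H
  atom 20: C, bond orders sum to 4 (valence 4) → 0 H
  atom 21: N, bond orders sum to 3 (valence 3) → 0 H
  atom 22: C, bond orders sum to 3 (valence 4) → 1 H
  atom 23: C, bond orders sum to 1 (valence 4) → 3 H
  atom 24: O, bond orders sum to 2 (valence 2) → 0 H
  atom 25: C, bond orders sum to 1 (valence 4) → 3 H
Totals → C:17, H:28, N:2, O:6.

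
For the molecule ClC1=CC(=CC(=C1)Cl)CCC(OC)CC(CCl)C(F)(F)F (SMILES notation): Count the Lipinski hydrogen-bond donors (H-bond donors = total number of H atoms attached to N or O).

0

Donors: find every N or O and count the H atoms it carries.
  atom 12 (O): bond orders sum to 2 → 0 H
Lipinski HBD = 0.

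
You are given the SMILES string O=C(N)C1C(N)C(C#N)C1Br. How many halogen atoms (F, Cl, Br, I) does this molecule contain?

1

Halogen atoms appear at heavy-atom position 11 (1×Br).
Other groups present: 1 amide, 1 nitrile, 1 primary amine.
Halogen count: 1.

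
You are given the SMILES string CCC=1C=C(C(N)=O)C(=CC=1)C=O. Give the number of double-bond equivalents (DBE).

6

Degree of unsaturation = (number of rings) + (number of π bonds).
Ring closures in the SMILES: 1.
π bonds: 5 double bonds (each 1 DoU) → 5 DoU from unsaturation.
Total DoU = 1 + 5 = 6.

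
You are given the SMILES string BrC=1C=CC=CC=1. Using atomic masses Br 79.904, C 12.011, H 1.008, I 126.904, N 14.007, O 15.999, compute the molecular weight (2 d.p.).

First, the molecular formula is C6H5Br (counting implicit H from valence).
  Br: 1 × 79.904 = 79.904
  C: 6 × 12.011 = 72.066
  H: 5 × 1.008 = 5.040
Sum: 1×79.904 + 6×12.011 + 5×1.008 = 157.010 → 157.01 g/mol.

157.01 g/mol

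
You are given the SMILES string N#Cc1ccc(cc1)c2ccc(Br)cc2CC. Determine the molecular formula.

C15H12BrN

Walk through each heavy atom and fill implicit hydrogens from standard valence (C 4, N 3, O 2, S 2, halogen 1); for lowercase aromatic atoms, an aromatic c carries 1 H when it has two neighbours and 0 H with three, and aromatic n carries 0 H:
  atom 1: N, bond orders sum to 3 (valence 3) → 0 H
  atom 2: C, bond orders sum to 4 (valence 4) → 0 H
  atom 3: aromatic c, 3 neighbours → 0 H
  atom 4: aromatic c, 2 neighbours → 1 H
  atom 5: aromatic c, 2 neighbours → 1 H
  atom 6: aromatic c, 3 neighbours → 0 H
  atom 7: aromatic c, 2 neighbours → 1 H
  atom 8: aromatic c, 2 neighbours → 1 H
  atom 9: aromatic c, 3 neighbours → 0 H
  atom 10: aromatic c, 2 neighbours → 1 H
  atom 11: aromatic c, 2 neighbours → 1 H
  atom 12: aromatic c, 3 neighbours → 0 H
  atom 13: Br (halogen, monovalent) → 0 H
  atom 14: aromatic c, 2 neighbours → 1 H
  atom 15: aromatic c, 3 neighbours → 0 H
  atom 16: C, bond orders sum to 2 (valence 4) → 2 H
  atom 17: C, bond orders sum to 1 (valence 4) → 3 H
Totals → C:15, H:12, Br:1, N:1.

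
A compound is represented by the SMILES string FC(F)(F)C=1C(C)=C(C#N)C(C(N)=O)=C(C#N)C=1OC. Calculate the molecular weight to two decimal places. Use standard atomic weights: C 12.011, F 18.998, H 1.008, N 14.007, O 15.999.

283.21 g/mol

First, the molecular formula is C12H8F3N3O2 (counting implicit H from valence).
  C: 12 × 12.011 = 144.132
  F: 3 × 18.998 = 56.994
  H: 8 × 1.008 = 8.064
  N: 3 × 14.007 = 42.021
  O: 2 × 15.999 = 31.998
Sum: 12×12.011 + 3×18.998 + 8×1.008 + 3×14.007 + 2×15.999 = 283.209 → 283.21 g/mol.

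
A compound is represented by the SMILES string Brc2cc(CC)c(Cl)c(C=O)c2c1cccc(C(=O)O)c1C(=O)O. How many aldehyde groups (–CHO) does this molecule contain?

1

The aldehyde motif appears at heavy-atom position 10 in the SMILES.
Other groups present: 2 carboxylic acid.
Aldehyde count: 1.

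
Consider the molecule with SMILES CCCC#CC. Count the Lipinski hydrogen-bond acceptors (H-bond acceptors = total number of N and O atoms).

N atoms: 0; O atoms: 0.
Lipinski HBA = 0 + 0 = 0.

0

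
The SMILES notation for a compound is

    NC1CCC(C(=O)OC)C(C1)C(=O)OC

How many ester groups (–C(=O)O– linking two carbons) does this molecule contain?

The ester motif appears at heavy-atom positions 6, 12 in the SMILES.
Other groups present: 1 primary amine.
Ester count: 2.

2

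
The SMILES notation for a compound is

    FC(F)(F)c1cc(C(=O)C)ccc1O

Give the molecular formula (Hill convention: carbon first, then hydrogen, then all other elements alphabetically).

C9H7F3O2

Walk through each heavy atom and fill implicit hydrogens from standard valence (C 4, N 3, O 2, S 2, halogen 1); for lowercase aromatic atoms, an aromatic c carries 1 H when it has two neighbours and 0 H with three, and aromatic n carries 0 H:
  atom 1: F (halogen, monovalent) → 0 H
  atom 2: C, bond orders sum to 4 (valence 4) → 0 H
  atom 3: F (halogen, monovalent) → 0 H
  atom 4: F (halogen, monovalent) → 0 H
  atom 5: aromatic c, 3 neighbours → 0 H
  atom 6: aromatic c, 2 neighbours → 1 H
  atom 7: aromatic c, 3 neighbours → 0 H
  atom 8: C, bond orders sum to 4 (valence 4) → 0 H
  atom 9: O, bond orders sum to 2 (valence 2) → 0 H
  atom 10: C, bond orders sum to 1 (valence 4) → 3 H
  atom 11: aromatic c, 2 neighbours → 1 H
  atom 12: aromatic c, 2 neighbours → 1 H
  atom 13: aromatic c, 3 neighbours → 0 H
  atom 14: O, bond orders sum to 1 (valence 2) → 1 H
Totals → C:9, H:7, F:3, O:2.
In Hill order: C9H7F3O2.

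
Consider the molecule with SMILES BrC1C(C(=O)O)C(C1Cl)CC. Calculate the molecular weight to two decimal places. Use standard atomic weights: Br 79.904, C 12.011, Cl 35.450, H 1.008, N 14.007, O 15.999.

First, the molecular formula is C7H10BrClO2 (counting implicit H from valence).
  Br: 1 × 79.904 = 79.904
  C: 7 × 12.011 = 84.077
  Cl: 1 × 35.450 = 35.450
  H: 10 × 1.008 = 10.080
  O: 2 × 15.999 = 31.998
Sum: 1×79.904 + 7×12.011 + 1×35.450 + 10×1.008 + 2×15.999 = 241.509 → 241.51 g/mol.

241.51 g/mol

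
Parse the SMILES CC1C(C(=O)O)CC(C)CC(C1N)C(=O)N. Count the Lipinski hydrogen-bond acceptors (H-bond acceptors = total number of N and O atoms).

5

N atoms: 2; O atoms: 3.
Lipinski HBA = 2 + 3 = 5.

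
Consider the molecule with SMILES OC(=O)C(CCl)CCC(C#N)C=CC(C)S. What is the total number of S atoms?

1

Scan the SMILES for S atoms (remember two-letter symbols like Cl and Br are single atoms).
Sulfur count: 1.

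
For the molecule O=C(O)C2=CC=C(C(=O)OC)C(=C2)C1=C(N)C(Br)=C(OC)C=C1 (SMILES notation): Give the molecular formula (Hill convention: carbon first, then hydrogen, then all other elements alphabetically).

C16H14BrNO5

Walk through each heavy atom and fill implicit hydrogens from standard valence (C 4, N 3, O 2, S 2, halogen 1):
  atom 1: O, bond orders sum to 2 (valence 2) → 0 H
  atom 2: C, bond orders sum to 4 (valence 4) → 0 H
  atom 3: O, bond orders sum to 1 (valence 2) → 1 H
  atom 4: C, bond orders sum to 4 (valence 4) → 0 H
  atom 5: C, bond orders sum to 3 (valence 4) → 1 H
  atom 6: C, bond orders sum to 3 (valence 4) → 1 H
  atom 7: C, bond orders sum to 4 (valence 4) → 0 H
  atom 8: C, bond orders sum to 4 (valence 4) → 0 H
  atom 9: O, bond orders sum to 2 (valence 2) → 0 H
  atom 10: O, bond orders sum to 2 (valence 2) → 0 H
  atom 11: C, bond orders sum to 1 (valence 4) → 3 H
  atom 12: C, bond orders sum to 4 (valence 4) → 0 H
  atom 13: C, bond orders sum to 3 (valence 4) → 1 H
  atom 14: C, bond orders sum to 4 (valence 4) → 0 H
  atom 15: C, bond orders sum to 4 (valence 4) → 0 H
  atom 16: N, bond orders sum to 1 (valence 3) → 2 H
  atom 17: C, bond orders sum to 4 (valence 4) → 0 H
  atom 18: Br (halogen, monovalent) → 0 H
  atom 19: C, bond orders sum to 4 (valence 4) → 0 H
  atom 20: O, bond orders sum to 2 (valence 2) → 0 H
  atom 21: C, bond orders sum to 1 (valence 4) → 3 H
  atom 22: C, bond orders sum to 3 (valence 4) → 1 H
  atom 23: C, bond orders sum to 3 (valence 4) → 1 H
Totals → C:16, H:14, Br:1, N:1, O:5.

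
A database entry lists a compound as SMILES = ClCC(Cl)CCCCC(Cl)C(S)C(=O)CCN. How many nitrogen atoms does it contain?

1

Scan the SMILES for N atoms (remember two-letter symbols like Cl and Br are single atoms).
Nitrogen count: 1.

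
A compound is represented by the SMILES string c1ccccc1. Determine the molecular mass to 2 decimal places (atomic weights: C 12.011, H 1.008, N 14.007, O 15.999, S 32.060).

First, the molecular formula is C6H6 (counting implicit H from valence).
  C: 6 × 12.011 = 72.066
  H: 6 × 1.008 = 6.048
Sum: 6×12.011 + 6×1.008 = 78.114 → 78.11 g/mol.

78.11 g/mol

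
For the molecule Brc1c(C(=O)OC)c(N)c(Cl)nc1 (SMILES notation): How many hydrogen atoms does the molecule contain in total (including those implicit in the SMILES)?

Walk through each heavy atom and fill implicit hydrogens from standard valence (C 4, N 3, O 2, S 2, halogen 1); for lowercase aromatic atoms, an aromatic c carries 1 H when it has two neighbours and 0 H with three, and aromatic n carries 0 H:
  atom 1: Br (halogen, monovalent) → 0 H
  atom 2: aromatic c, 3 neighbours → 0 H
  atom 3: aromatic c, 3 neighbours → 0 H
  atom 4: C, bond orders sum to 4 (valence 4) → 0 H
  atom 5: O, bond orders sum to 2 (valence 2) → 0 H
  atom 6: O, bond orders sum to 2 (valence 2) → 0 H
  atom 7: C, bond orders sum to 1 (valence 4) → 3 H
  atom 8: aromatic c, 3 neighbours → 0 H
  atom 9: N, bond orders sum to 1 (valence 3) → 2 H
  atom 10: aromatic c, 3 neighbours → 0 H
  atom 11: Cl (halogen, monovalent) → 0 H
  atom 12: aromatic n, 2 neighbours → 0 H
  atom 13: aromatic c, 2 neighbours → 1 H
Total hydrogens: 6.

6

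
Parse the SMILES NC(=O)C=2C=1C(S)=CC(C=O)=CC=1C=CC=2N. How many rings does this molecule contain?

2

In SMILES, each pair of matching ring-closure digits denotes one ring-closing bond; the number of such bonds equals the number of independent rings.
Ring-closure bonds here: 2.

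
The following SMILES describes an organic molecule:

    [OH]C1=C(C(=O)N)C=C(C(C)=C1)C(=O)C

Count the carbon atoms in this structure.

10

Count every carbon token in the SMILES (each C, including those in ring-closure positions and inside branches).
Carbon count: 10.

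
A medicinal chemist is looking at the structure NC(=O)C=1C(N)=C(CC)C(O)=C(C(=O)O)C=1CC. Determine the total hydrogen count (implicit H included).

16

Walk through each heavy atom and fill implicit hydrogens from standard valence (C 4, N 3, O 2, S 2, halogen 1):
  atom 1: N, bond orders sum to 1 (valence 3) → 2 H
  atom 2: C, bond orders sum to 4 (valence 4) → 0 H
  atom 3: O, bond orders sum to 2 (valence 2) → 0 H
  atom 4: C, bond orders sum to 4 (valence 4) → 0 H
  atom 5: C, bond orders sum to 4 (valence 4) → 0 H
  atom 6: N, bond orders sum to 1 (valence 3) → 2 H
  atom 7: C, bond orders sum to 4 (valence 4) → 0 H
  atom 8: C, bond orders sum to 2 (valence 4) → 2 H
  atom 9: C, bond orders sum to 1 (valence 4) → 3 H
  atom 10: C, bond orders sum to 4 (valence 4) → 0 H
  atom 11: O, bond orders sum to 1 (valence 2) → 1 H
  atom 12: C, bond orders sum to 4 (valence 4) → 0 H
  atom 13: C, bond orders sum to 4 (valence 4) → 0 H
  atom 14: O, bond orders sum to 2 (valence 2) → 0 H
  atom 15: O, bond orders sum to 1 (valence 2) → 1 H
  atom 16: C, bond orders sum to 4 (valence 4) → 0 H
  atom 17: C, bond orders sum to 2 (valence 4) → 2 H
  atom 18: C, bond orders sum to 1 (valence 4) → 3 H
Total hydrogens: 16.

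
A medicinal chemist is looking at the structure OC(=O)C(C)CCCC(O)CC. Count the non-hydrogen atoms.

Every atom symbol written in the SMILES (organic subset) is one heavy atom; implicit H are not written.
Heavy atoms by element → C:9, O:3.
Total: 12.

12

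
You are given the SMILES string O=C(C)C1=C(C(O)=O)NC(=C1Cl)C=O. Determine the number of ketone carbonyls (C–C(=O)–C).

The ketone motif appears at heavy-atom position 2 in the SMILES.
Other groups present: 1 aldehyde, 1 carboxylic acid.
Ketone count: 1.

1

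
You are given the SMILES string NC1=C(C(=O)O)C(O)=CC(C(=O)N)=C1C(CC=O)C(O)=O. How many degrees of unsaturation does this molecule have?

8

Molecular formula: C12H12N2O7.
DoU = (2C + 2 + N − H − X) / 2, where X is the halogen count and O/S are ignored.
    = (2·12 + 2 + 2 − 12 − 0) / 2 = 16 / 2 = 8.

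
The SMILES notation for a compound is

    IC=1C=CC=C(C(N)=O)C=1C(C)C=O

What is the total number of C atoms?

10

Count every carbon token in the SMILES (each C, including those in ring-closure positions and inside branches).
Carbon count: 10.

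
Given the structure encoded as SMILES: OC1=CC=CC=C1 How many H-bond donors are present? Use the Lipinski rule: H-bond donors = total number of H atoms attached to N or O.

Donors: find every N or O and count the H atoms it carries.
  atom 1 (O): bond orders sum to 1 → 1 H
Lipinski HBD = 1.

1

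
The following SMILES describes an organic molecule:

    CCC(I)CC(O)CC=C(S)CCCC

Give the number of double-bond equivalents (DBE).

Degree of unsaturation = (number of rings) + (number of π bonds).
Ring closures in the SMILES: 0.
π bonds: 1 double bond (each 1 DoU) → 1 DoU from unsaturation.
Total DoU = 0 + 1 = 1.

1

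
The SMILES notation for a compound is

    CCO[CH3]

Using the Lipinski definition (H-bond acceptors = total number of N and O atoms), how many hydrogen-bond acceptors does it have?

N atoms: 0; O atoms: 1.
Lipinski HBA = 0 + 1 = 1.

1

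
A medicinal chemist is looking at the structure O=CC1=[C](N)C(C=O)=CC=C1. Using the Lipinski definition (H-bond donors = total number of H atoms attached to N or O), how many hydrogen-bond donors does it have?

2

Donors: find every N or O and count the H atoms it carries.
  atom 1 (O): bond orders sum to 2 → 0 H
  atom 5 (N): bond orders sum to 1 → 2 H
  atom 8 (O): bond orders sum to 2 → 0 H
Lipinski HBD = 2.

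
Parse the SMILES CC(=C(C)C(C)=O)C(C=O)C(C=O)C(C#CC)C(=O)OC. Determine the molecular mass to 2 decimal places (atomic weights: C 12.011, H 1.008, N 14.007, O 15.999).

292.33 g/mol

First, the molecular formula is C16H20O5 (counting implicit H from valence).
  C: 16 × 12.011 = 192.176
  H: 20 × 1.008 = 20.160
  O: 5 × 15.999 = 79.995
Sum: 16×12.011 + 20×1.008 + 5×15.999 = 292.331 → 292.33 g/mol.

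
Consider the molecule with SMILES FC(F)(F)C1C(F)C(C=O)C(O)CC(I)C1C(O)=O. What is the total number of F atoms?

4

Scan the SMILES for F atoms (remember two-letter symbols like Cl and Br are single atoms).
Fluorine count: 4.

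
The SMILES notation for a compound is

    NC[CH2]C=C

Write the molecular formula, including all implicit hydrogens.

C4H9N

Walk through each heavy atom and fill implicit hydrogens from standard valence (C 4, N 3, O 2, S 2, halogen 1):
  atom 1: N, bond orders sum to 1 (valence 3) → 2 H
  atom 2: C, bond orders sum to 2 (valence 4) → 2 H
  atom 3: C with explicit H count 2
  atom 4: C, bond orders sum to 3 (valence 4) → 1 H
  atom 5: C, bond orders sum to 2 (valence 4) → 2 H
Totals → C:4, H:9, N:1.
In Hill order: C4H9N.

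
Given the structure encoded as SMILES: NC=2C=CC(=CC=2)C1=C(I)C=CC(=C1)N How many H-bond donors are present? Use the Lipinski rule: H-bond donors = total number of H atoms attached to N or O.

4

Donors: find every N or O and count the H atoms it carries.
  atom 1 (N): bond orders sum to 1 → 2 H
  atom 15 (N): bond orders sum to 1 → 2 H
Lipinski HBD = 4.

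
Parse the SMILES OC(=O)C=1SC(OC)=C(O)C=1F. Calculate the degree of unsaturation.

Degree of unsaturation = (number of rings) + (number of π bonds).
Ring closures in the SMILES: 1.
π bonds: 3 double bonds (each 1 DoU) → 3 DoU from unsaturation.
Total DoU = 1 + 3 = 4.

4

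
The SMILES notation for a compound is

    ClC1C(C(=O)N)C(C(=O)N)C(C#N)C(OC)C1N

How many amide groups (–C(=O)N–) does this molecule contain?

The amide motif appears at heavy-atom positions 4, 8 in the SMILES.
Other groups present: 1 ether, 1 nitrile, 1 primary amine.
Amide count: 2.

2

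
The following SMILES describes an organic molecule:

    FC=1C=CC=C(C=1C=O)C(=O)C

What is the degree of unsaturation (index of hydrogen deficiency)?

6

Molecular formula: C9H7FO2.
DoU = (2C + 2 + N − H − X) / 2, where X is the halogen count and O/S are ignored.
    = (2·9 + 2 + 0 − 7 − 1) / 2 = 12 / 2 = 6.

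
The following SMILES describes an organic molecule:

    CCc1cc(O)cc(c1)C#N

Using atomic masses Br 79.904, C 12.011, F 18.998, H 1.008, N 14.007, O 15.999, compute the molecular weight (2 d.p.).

147.18 g/mol

First, the molecular formula is C9H9NO (counting implicit H from valence).
  C: 9 × 12.011 = 108.099
  H: 9 × 1.008 = 9.072
  N: 1 × 14.007 = 14.007
  O: 1 × 15.999 = 15.999
Sum: 9×12.011 + 9×1.008 + 1×14.007 + 1×15.999 = 147.177 → 147.18 g/mol.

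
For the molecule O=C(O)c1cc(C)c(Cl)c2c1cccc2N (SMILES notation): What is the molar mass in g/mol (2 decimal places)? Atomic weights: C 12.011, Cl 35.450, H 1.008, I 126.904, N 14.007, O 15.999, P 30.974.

235.67 g/mol

First, the molecular formula is C12H10ClNO2 (counting implicit H from valence).
  C: 12 × 12.011 = 144.132
  Cl: 1 × 35.450 = 35.450
  H: 10 × 1.008 = 10.080
  N: 1 × 14.007 = 14.007
  O: 2 × 15.999 = 31.998
Sum: 12×12.011 + 1×35.450 + 10×1.008 + 1×14.007 + 2×15.999 = 235.667 → 235.67 g/mol.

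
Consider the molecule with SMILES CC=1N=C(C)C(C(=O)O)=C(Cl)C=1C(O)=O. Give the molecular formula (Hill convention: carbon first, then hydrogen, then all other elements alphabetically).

C9H8ClNO4

Walk through each heavy atom and fill implicit hydrogens from standard valence (C 4, N 3, O 2, S 2, halogen 1):
  atom 1: C, bond orders sum to 1 (valence 4) → 3 H
  atom 2: C, bond orders sum to 4 (valence 4) → 0 H
  atom 3: N, bond orders sum to 3 (valence 3) → 0 H
  atom 4: C, bond orders sum to 4 (valence 4) → 0 H
  atom 5: C, bond orders sum to 1 (valence 4) → 3 H
  atom 6: C, bond orders sum to 4 (valence 4) → 0 H
  atom 7: C, bond orders sum to 4 (valence 4) → 0 H
  atom 8: O, bond orders sum to 2 (valence 2) → 0 H
  atom 9: O, bond orders sum to 1 (valence 2) → 1 H
  atom 10: C, bond orders sum to 4 (valence 4) → 0 H
  atom 11: Cl (halogen, monovalent) → 0 H
  atom 12: C, bond orders sum to 4 (valence 4) → 0 H
  atom 13: C, bond orders sum to 4 (valence 4) → 0 H
  atom 14: O, bond orders sum to 1 (valence 2) → 1 H
  atom 15: O, bond orders sum to 2 (valence 2) → 0 H
Totals → C:9, H:8, Cl:1, N:1, O:4.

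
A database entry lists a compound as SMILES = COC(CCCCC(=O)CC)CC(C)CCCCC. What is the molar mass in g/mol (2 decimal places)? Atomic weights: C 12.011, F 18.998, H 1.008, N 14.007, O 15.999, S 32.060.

First, the molecular formula is C17H34O2 (counting implicit H from valence).
  C: 17 × 12.011 = 204.187
  H: 34 × 1.008 = 34.272
  O: 2 × 15.999 = 31.998
Sum: 17×12.011 + 34×1.008 + 2×15.999 = 270.457 → 270.46 g/mol.

270.46 g/mol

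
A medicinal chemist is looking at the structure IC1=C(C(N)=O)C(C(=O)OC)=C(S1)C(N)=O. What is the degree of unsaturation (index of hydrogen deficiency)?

Degree of unsaturation = (number of rings) + (number of π bonds).
Ring closures in the SMILES: 1.
π bonds: 5 double bonds (each 1 DoU) → 5 DoU from unsaturation.
Total DoU = 1 + 5 = 6.

6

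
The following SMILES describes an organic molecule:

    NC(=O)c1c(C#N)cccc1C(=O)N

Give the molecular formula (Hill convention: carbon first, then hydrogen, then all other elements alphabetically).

C9H7N3O2

Walk through each heavy atom and fill implicit hydrogens from standard valence (C 4, N 3, O 2, S 2, halogen 1); for lowercase aromatic atoms, an aromatic c carries 1 H when it has two neighbours and 0 H with three, and aromatic n carries 0 H:
  atom 1: N, bond orders sum to 1 (valence 3) → 2 H
  atom 2: C, bond orders sum to 4 (valence 4) → 0 H
  atom 3: O, bond orders sum to 2 (valence 2) → 0 H
  atom 4: aromatic c, 3 neighbours → 0 H
  atom 5: aromatic c, 3 neighbours → 0 H
  atom 6: C, bond orders sum to 4 (valence 4) → 0 H
  atom 7: N, bond orders sum to 3 (valence 3) → 0 H
  atom 8: aromatic c, 2 neighbours → 1 H
  atom 9: aromatic c, 2 neighbours → 1 H
  atom 10: aromatic c, 2 neighbours → 1 H
  atom 11: aromatic c, 3 neighbours → 0 H
  atom 12: C, bond orders sum to 4 (valence 4) → 0 H
  atom 13: O, bond orders sum to 2 (valence 2) → 0 H
  atom 14: N, bond orders sum to 1 (valence 3) → 2 H
Totals → C:9, H:7, N:3, O:2.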